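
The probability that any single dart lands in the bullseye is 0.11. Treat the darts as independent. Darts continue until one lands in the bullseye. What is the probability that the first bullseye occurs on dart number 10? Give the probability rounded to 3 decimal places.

0.039

Geometric (trials to first success), p = 0.11.
P(Y = 10) = (1−p)^9 · p = 0.35036 · 0.11 = 0.03854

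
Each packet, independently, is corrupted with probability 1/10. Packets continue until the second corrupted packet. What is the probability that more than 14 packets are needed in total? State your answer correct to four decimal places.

Needing more than 14 packets ⇔ fewer than 2 successes in the first 14. With X ~ Binomial(14, 0.10), P(Y > 14) = P(X ≤ 1).
  k=0: C(14,0)·0.10^0·0.90^14 = 0.228768
  k=1: C(14,1)·0.10^1·0.90^13 = 0.355861
P(X ≤ 1) = 0.584629

0.5846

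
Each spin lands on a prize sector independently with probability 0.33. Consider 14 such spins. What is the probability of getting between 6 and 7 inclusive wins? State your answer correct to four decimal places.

X ~ Binomial(14, 0.33); P(6 ≤ X ≤ 7) = Σ C(14,k) p^k (1−p)^(14−k) over k:
  k=6: C(14,6)·0.33^6·0.67^8 = 0.157484
  k=7: C(14,7)·0.33^7·0.67^7 = 0.088648
Total = 0.246132

0.2461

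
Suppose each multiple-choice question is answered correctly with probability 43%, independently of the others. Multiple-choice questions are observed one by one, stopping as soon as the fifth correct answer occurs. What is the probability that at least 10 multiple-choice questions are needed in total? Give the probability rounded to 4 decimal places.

Needing more than 9 multiple-choice questions ⇔ fewer than 5 successes in the first 9. With X ~ Binomial(9, 0.43), P(Y > 9) = P(X ≤ 4).
  k=0: C(9,0)·0.43^0·0.57^9 = 0.006351
  k=1: C(9,1)·0.43^1·0.57^8 = 0.043123
  k=2: C(9,2)·0.43^2·0.57^7 = 0.130126
  k=3: C(9,3)·0.43^3·0.57^6 = 0.229052
  k=4: C(9,4)·0.43^4·0.57^5 = 0.259190
P(X ≤ 4) = 0.667842

0.6678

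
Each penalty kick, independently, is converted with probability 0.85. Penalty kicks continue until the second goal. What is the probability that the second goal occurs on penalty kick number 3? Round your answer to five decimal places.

Y = trial on which the second success occurs; negative binomial, r=2, p=0.85.
P(Y=3) = C(2,1) · p^2 · (1−p)^1
= 2 · 0.7225 · 0.15 = 0.2167500

0.21675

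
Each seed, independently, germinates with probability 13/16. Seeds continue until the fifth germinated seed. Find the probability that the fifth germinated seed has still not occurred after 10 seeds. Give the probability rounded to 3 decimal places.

Needing more than 10 seeds ⇔ fewer than 5 successes in the first 10. With X ~ Binomial(10, 0.8125), P(Y > 10) = P(X ≤ 4).
  k=0: C(10,0)·0.8125^0·0.1875^10 = 0.00000
  k=1: C(10,1)·0.8125^1·0.1875^9 = 0.00000
  k=2: C(10,2)·0.8125^2·0.1875^8 = 0.00005
  k=3: C(10,3)·0.8125^3·0.1875^7 = 0.00052
  k=4: C(10,4)·0.8125^4·0.1875^6 = 0.00398
P(X ≤ 4) = 0.00455

0.005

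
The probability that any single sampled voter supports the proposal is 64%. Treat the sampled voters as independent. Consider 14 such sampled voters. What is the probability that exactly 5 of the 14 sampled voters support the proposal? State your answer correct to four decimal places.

0.0218

X ~ Binomial(n=14, p=0.64).
P(X=5) = C(14,5) · p^5 · (1−p)^9
= 2002 · 0.10737 · 0.00010156 = 0.021832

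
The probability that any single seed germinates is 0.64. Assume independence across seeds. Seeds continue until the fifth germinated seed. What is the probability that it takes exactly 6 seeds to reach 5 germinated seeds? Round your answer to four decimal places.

0.1933

Y = trial on which the fifth success occurs; negative binomial, r=5, p=0.64.
P(Y=6) = C(5,4) · p^5 · (1−p)^1
= 5 · 0.10737 · 0.36 = 0.193274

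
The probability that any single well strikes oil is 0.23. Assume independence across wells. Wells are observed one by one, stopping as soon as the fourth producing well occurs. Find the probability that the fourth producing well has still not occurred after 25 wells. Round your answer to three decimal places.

Needing more than 25 wells ⇔ fewer than 4 successes in the first 25. With X ~ Binomial(25, 0.23), P(Y > 25) = P(X ≤ 3).
  k=0: C(25,0)·0.23^0·0.77^25 = 0.00145
  k=1: C(25,1)·0.23^1·0.77^24 = 0.01085
  k=2: C(25,2)·0.23^2·0.77^23 = 0.03889
  k=3: C(25,3)·0.23^3·0.77^22 = 0.08907
P(X ≤ 3) = 0.14026

0.140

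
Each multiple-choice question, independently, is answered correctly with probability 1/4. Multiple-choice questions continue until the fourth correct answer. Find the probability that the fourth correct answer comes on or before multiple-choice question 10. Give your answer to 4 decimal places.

Finishing within 10 multiple-choice questions ⇔ at least 4 successes in the first 10. With X ~ Binomial(10, 0.25), P(Y ≤ 10) = 1 − P(X ≤ 3).
  k=0: C(10,0)·0.25^0·0.75^10 = 0.056314
  k=1: C(10,1)·0.25^1·0.75^9 = 0.187712
  k=2: C(10,2)·0.25^2·0.75^8 = 0.281568
  k=3: C(10,3)·0.25^3·0.75^7 = 0.250282
1 − 0.775875 = 0.224125

0.2241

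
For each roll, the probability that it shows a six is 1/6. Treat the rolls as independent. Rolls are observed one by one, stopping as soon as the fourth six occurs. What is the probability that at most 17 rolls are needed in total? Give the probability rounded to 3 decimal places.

Finishing within 17 rolls ⇔ at least 4 successes in the first 17. With X ~ Binomial(17, 0.166667), P(Y ≤ 17) = 1 − P(X ≤ 3).
  k=0: C(17,0)·0.166667^0·0.833333^17 = 0.04507
  k=1: C(17,1)·0.166667^1·0.833333^16 = 0.15325
  k=2: C(17,2)·0.166667^2·0.833333^15 = 0.24520
  k=3: C(17,3)·0.166667^3·0.833333^14 = 0.24520
1 − 0.68872 = 0.31128

0.311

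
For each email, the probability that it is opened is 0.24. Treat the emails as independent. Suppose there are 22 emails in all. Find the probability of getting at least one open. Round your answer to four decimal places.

0.9976

P(at least one) = 1 − P(none) = 1 − (1 − 0.24)^22
= 1 − 0.002387 = 0.997613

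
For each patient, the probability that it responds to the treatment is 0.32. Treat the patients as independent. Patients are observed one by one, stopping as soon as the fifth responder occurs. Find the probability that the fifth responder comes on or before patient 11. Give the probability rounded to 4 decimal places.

0.2563

Finishing within 11 patients ⇔ at least 5 successes in the first 11. With X ~ Binomial(11, 0.32), P(Y ≤ 11) = 1 − P(X ≤ 4).
  k=0: C(11,0)·0.32^0·0.68^11 = 0.014375
  k=1: C(11,1)·0.32^1·0.68^10 = 0.074410
  k=2: C(11,2)·0.32^2·0.68^9 = 0.175083
  k=3: C(11,3)·0.32^3·0.68^8 = 0.247175
  k=4: C(11,4)·0.32^4·0.68^7 = 0.232636
1 − 0.743678 = 0.256322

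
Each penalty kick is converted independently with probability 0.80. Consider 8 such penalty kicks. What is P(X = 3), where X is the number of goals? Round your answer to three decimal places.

X ~ Binomial(n=8, p=0.80).
P(X=3) = C(8,3) · p^3 · (1−p)^5
= 56 · 0.512 · 0.00032 = 0.00918

0.009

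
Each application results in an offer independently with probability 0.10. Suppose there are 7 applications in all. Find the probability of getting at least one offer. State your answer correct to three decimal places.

0.522

P(at least one) = 1 − P(none) = 1 − (1 − 0.10)^7
= 1 − 0.47830 = 0.52170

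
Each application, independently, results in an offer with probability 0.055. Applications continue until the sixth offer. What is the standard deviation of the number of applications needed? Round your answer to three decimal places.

Y = total applications until the sixth success; negative binomial with r=6, p=0.055.
SD(Y) = √[r(1−p)/p²] = √(1874.38017) = 43.29411

43.294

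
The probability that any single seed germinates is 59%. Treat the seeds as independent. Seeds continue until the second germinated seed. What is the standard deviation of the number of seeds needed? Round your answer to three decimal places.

1.535

Y = total seeds until the second success; negative binomial with r=2, p=0.59.
SD(Y) = √[r(1−p)/p²] = √(2.35564) = 1.53481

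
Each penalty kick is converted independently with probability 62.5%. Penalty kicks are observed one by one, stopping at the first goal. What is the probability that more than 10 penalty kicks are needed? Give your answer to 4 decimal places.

Y = number of penalty kicks to the first success; geometric, p = 0.625.
P(Y > 10) = P(first 10 all fail) = (1−p)^10 = 0.000055

0.0001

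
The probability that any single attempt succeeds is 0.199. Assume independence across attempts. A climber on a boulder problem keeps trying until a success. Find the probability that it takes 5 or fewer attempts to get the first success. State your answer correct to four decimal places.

0.6703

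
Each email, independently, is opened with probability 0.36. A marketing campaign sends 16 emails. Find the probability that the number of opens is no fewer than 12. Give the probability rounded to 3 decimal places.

X ~ Binomial(16, 0.36); P(X ≥ 12) = Σ C(16,k) p^k (1−p)^(16−k) over k:
  k=12: C(16,12)·0.36^12·0.64^4 = 0.00145
  k=13: C(16,13)·0.36^13·0.64^3 = 0.00025
  k=14: C(16,14)·0.36^14·0.64^2 = 0.00003
  k=15: C(16,15)·0.36^15·0.64^1 = 0.00000
  k=16: C(16,16)·0.36^16·0.64^0 = 0.00000
Total = 0.00173

0.002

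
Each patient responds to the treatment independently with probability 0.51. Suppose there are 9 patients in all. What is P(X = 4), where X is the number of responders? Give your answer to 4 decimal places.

0.2408

X ~ Binomial(n=9, p=0.51).
P(X=4) = C(9,4) · p^4 · (1−p)^5
= 126 · 0.067652 · 0.028248 = 0.240786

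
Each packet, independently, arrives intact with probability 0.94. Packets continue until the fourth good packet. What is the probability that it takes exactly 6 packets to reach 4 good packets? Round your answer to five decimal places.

0.02811

Y = trial on which the fourth success occurs; negative binomial, r=4, p=0.94.
P(Y=6) = C(5,3) · p^4 · (1−p)^2
= 10 · 0.78075 · 0.0036 = 0.0281070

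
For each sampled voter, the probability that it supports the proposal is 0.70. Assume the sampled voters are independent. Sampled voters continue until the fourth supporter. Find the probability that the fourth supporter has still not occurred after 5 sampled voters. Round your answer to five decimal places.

Needing more than 5 sampled voters ⇔ fewer than 4 successes in the first 5. With X ~ Binomial(5, 0.70), P(Y > 5) = P(X ≤ 3).
  k=0: C(5,0)·0.70^0·0.30^5 = 0.0024300
  k=1: C(5,1)·0.70^1·0.30^4 = 0.0283500
  k=2: C(5,2)·0.70^2·0.30^3 = 0.1323000
  k=3: C(5,3)·0.70^3·0.30^2 = 0.3087000
P(X ≤ 3) = 0.4717800

0.47178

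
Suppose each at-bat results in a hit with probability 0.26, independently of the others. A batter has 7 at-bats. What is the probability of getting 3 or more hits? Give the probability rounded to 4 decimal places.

X ~ Binomial(7, 0.26); P(X ≥ 3) = Σ C(7,k) p^k (1−p)^(7−k) over k:
  k=3: C(7,3)·0.26^3·0.74^4 = 0.184465
  k=4: C(7,4)·0.26^4·0.74^3 = 0.064812
  k=5: C(7,5)·0.26^5·0.74^2 = 0.013663
  k=6: C(7,6)·0.26^6·0.74^1 = 0.001600
  k=7: C(7,7)·0.26^7·0.74^0 = 0.000080
Total = 0.264621

0.2646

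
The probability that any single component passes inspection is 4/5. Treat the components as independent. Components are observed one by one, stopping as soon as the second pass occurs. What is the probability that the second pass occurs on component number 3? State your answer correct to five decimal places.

Y = trial on which the second success occurs; negative binomial, r=2, p=0.80.
P(Y=3) = C(2,1) · p^2 · (1−p)^1
= 2 · 0.64 · 0.2 = 0.2560000

0.25600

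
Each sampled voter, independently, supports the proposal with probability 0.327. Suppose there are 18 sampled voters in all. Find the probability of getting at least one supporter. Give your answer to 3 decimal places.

P(at least one) = 1 − P(none) = 1 − (1 − 0.327)^18
= 1 − 0.00080 = 0.99920

0.999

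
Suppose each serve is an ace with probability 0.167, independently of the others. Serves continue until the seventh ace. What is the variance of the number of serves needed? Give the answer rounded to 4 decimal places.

Y = total serves until the seventh success; negative binomial with r=7, p=0.167.
Var(Y) = r(1−p)/p² = 7·0.833 / 0.167² = 209.078848

209.0788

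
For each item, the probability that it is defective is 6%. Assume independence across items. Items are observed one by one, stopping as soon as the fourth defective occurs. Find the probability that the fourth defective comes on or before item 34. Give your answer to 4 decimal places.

0.1446

Finishing within 34 items ⇔ at least 4 successes in the first 34. With X ~ Binomial(34, 0.06), P(Y ≤ 34) = 1 − P(X ≤ 3).
  k=0: C(34,0)·0.06^0·0.94^34 = 0.121996
  k=1: C(34,1)·0.06^1·0.94^33 = 0.264758
  k=2: C(34,2)·0.06^2·0.94^32 = 0.278841
  k=3: C(34,3)·0.06^3·0.94^31 = 0.189849
1 − 0.855445 = 0.144555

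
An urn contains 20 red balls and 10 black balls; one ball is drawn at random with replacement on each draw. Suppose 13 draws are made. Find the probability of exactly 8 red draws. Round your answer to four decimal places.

0.2067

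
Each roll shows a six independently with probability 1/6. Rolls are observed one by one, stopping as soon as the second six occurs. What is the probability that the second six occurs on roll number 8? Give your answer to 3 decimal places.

Y = trial on which the second success occurs; negative binomial, r=2, p=0.166667.
P(Y=8) = C(7,1) · p^2 · (1−p)^6
= 7 · 0.027778 · 0.3349 = 0.06512

0.065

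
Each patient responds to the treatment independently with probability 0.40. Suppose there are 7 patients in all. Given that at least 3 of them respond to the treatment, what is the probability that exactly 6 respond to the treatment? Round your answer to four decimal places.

X ~ Binomial(7, 0.40). Want P(X=6 | X≥3) = P(X=6) / P(X≥3).
P(X=6) = C(7,6)·0.40^6·0.60^1 = 0.017203
P(X≥3) = 1 − 0.027994 − 0.130637 − 0.261274 = 0.580096
Ratio = 0.017203 / 0.580096 = 0.029656

0.0297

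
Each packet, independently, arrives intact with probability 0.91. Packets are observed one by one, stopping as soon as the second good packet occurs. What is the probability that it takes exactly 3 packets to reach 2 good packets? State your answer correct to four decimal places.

Y = trial on which the second success occurs; negative binomial, r=2, p=0.91.
P(Y=3) = C(2,1) · p^2 · (1−p)^1
= 2 · 0.8281 · 0.09 = 0.149058

0.1491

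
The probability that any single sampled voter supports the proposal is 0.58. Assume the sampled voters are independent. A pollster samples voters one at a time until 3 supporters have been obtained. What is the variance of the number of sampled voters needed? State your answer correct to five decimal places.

3.74554

Y = total sampled voters until the third success; negative binomial with r=3, p=0.58.
Var(Y) = r(1−p)/p² = 3·0.42 / 0.58² = 3.7455410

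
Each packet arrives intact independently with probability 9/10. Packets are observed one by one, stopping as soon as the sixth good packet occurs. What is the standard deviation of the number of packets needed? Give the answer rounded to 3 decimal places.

0.861

Y = total packets until the sixth success; negative binomial with r=6, p=0.90.
SD(Y) = √[r(1−p)/p²] = √(0.74074) = 0.86066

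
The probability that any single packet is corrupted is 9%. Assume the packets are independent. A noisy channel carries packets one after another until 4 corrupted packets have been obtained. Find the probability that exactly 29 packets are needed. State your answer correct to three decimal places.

0.020

Y = trial on which the fourth success occurs; negative binomial, r=4, p=0.09.
P(Y=29) = C(28,3) · p^4 · (1−p)^25
= 3276 · 6.561e-05 · 0.094631 = 0.02034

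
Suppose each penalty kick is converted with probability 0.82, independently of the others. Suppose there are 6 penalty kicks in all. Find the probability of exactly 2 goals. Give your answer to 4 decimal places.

X ~ Binomial(n=6, p=0.82).
P(X=2) = C(6,2) · p^2 · (1−p)^4
= 15 · 0.6724 · 0.0010498 = 0.010588

0.0106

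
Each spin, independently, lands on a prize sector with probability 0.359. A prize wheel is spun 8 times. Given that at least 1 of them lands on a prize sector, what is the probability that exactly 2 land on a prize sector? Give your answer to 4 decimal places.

0.2577

X ~ Binomial(8, 0.359). Want P(X=2 | X≥1) = P(X=2) / P(X≥1).
P(X=2) = C(8,2)·0.359^2·0.641^6 = 0.250320
P(X≥1) = 1 − 0.028501 = 0.971499
Ratio = 0.250320 / 0.971499 = 0.257663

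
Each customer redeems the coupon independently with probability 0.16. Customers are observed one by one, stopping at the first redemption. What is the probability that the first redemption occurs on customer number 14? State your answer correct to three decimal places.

Geometric (trials to first success), p = 0.16.
P(Y = 14) = (1−p)^13 · p = 0.10366 · 0.16 = 0.01659

0.017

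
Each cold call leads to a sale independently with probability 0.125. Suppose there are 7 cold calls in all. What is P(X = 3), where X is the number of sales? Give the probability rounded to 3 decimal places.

0.040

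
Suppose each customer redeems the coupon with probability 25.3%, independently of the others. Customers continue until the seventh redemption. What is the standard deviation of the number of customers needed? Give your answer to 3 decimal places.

Y = total customers until the seventh success; negative binomial with r=7, p=0.253.
SD(Y) = √[r(1−p)/p²] = √(81.69164) = 9.03834

9.038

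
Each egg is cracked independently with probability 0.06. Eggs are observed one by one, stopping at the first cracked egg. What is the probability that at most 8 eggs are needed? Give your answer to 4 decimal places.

0.3904

Y = number of eggs to the first success; geometric, p = 0.06.
P(Y ≤ 8) = 1 − (1−p)^8 = 1 − 0.609569 = 0.390431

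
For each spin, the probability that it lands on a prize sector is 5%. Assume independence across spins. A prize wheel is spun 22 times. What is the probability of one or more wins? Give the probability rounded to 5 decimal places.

P(at least one) = 1 − P(none) = 1 − (1 − 0.05)^22
= 1 − 0.3235335 = 0.6764665

0.67647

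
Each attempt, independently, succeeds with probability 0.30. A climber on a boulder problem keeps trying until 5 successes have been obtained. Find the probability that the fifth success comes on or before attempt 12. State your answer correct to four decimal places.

Finishing within 12 attempts ⇔ at least 5 successes in the first 12. With X ~ Binomial(12, 0.30), P(Y ≤ 12) = 1 − P(X ≤ 4).
  k=0: C(12,0)·0.30^0·0.70^12 = 0.013841
  k=1: C(12,1)·0.30^1·0.70^11 = 0.071184
  k=2: C(12,2)·0.30^2·0.70^10 = 0.167790
  k=3: C(12,3)·0.30^3·0.70^9 = 0.239700
  k=4: C(12,4)·0.30^4·0.70^8 = 0.231140
1 − 0.723655 = 0.276345

0.2763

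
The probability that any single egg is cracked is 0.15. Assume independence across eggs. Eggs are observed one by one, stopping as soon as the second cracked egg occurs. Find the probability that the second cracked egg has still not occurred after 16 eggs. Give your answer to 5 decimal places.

Needing more than 16 eggs ⇔ fewer than 2 successes in the first 16. With X ~ Binomial(16, 0.15), P(Y > 16) = P(X ≤ 1).
  k=0: C(16,0)·0.15^0·0.85^16 = 0.0742511
  k=1: C(16,1)·0.15^1·0.85^15 = 0.2096501
P(X ≤ 1) = 0.2839012

0.28390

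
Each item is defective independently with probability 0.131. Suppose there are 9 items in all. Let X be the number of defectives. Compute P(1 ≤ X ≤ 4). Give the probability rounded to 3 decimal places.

0.714

X ~ Binomial(9, 0.131); P(1 ≤ X ≤ 4) = Σ C(9,k) p^k (1−p)^(9−k) over k:
  k=1: C(9,1)·0.131^1·0.869^8 = 0.38342
  k=2: C(9,2)·0.131^2·0.869^7 = 0.23120
  k=3: C(9,3)·0.131^3·0.869^6 = 0.08132
  k=4: C(9,4)·0.131^4·0.869^5 = 0.01839
Total = 0.71433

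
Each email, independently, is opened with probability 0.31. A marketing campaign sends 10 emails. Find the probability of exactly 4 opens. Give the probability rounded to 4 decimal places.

X ~ Binomial(n=10, p=0.31).
P(X=4) = C(10,4) · p^4 · (1−p)^6
= 210 · 0.0092352 · 0.10792 = 0.209296

0.2093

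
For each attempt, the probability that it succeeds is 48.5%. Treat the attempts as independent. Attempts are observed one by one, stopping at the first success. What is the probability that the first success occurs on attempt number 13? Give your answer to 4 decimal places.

Geometric (trials to first success), p = 0.485.
P(Y = 13) = (1−p)^12 · p = 0.00034809 · 0.485 = 0.000169

0.0002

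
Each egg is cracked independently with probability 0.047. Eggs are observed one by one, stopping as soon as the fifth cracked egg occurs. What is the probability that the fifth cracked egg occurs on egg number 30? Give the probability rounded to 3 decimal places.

0.002

Y = trial on which the fifth success occurs; negative binomial, r=5, p=0.047.
P(Y=30) = C(29,4) · p^5 · (1−p)^25
= 23751 · 2.2935e-07 · 0.30014 = 0.00163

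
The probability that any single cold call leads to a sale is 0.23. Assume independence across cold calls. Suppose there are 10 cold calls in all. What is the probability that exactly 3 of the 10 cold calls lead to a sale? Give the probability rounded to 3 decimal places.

X ~ Binomial(n=10, p=0.23).
P(X=3) = C(10,3) · p^3 · (1−p)^7
= 120 · 0.012167 · 0.16049 = 0.23431

0.234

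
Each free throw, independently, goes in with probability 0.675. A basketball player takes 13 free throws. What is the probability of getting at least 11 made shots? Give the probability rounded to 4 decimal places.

0.1530

X ~ Binomial(13, 0.675); P(X ≥ 11) = Σ C(13,k) p^k (1−p)^(13−k) over k:
  k=11: C(13,11)·0.675^11·0.325^2 = 0.109195
  k=12: C(13,12)·0.675^12·0.325^1 = 0.037798
  k=13: C(13,13)·0.675^13·0.325^0 = 0.006039
Total = 0.153032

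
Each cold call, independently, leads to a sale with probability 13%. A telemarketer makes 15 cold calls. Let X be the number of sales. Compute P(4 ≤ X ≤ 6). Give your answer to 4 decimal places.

X ~ Binomial(15, 0.13); P(4 ≤ X ≤ 6) = Σ C(15,k) p^k (1−p)^(15−k) over k:
  k=4: C(15,4)·0.13^4·0.87^11 = 0.084259
  k=5: C(15,5)·0.13^5·0.87^10 = 0.027699
  k=6: C(15,6)·0.13^6·0.87^9 = 0.006898
Total = 0.118857

0.1189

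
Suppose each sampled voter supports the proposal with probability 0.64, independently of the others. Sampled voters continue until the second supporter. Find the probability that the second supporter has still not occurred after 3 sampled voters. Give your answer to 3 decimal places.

Needing more than 3 sampled voters ⇔ fewer than 2 successes in the first 3. With X ~ Binomial(3, 0.64), P(Y > 3) = P(X ≤ 1).
  k=0: C(3,0)·0.64^0·0.36^3 = 0.04666
  k=1: C(3,1)·0.64^1·0.36^2 = 0.24883
P(X ≤ 1) = 0.29549

0.295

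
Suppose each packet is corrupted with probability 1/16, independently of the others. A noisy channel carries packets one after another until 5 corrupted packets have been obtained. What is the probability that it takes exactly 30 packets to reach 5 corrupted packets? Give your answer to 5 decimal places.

Y = trial on which the fifth success occurs; negative binomial, r=5, p=0.0625.
P(Y=30) = C(29,4) · p^5 · (1−p)^25
= 23751 · 9.5367e-07 · 0.1992 = 0.0045119

0.00451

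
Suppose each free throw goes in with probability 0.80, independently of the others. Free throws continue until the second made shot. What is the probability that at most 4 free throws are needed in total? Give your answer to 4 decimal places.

Finishing within 4 free throws ⇔ at least 2 successes in the first 4. With X ~ Binomial(4, 0.80), P(Y ≤ 4) = 1 − P(X ≤ 1).
  k=0: C(4,0)·0.80^0·0.20^4 = 0.001600
  k=1: C(4,1)·0.80^1·0.20^3 = 0.025600
1 − 0.027200 = 0.972800

0.9728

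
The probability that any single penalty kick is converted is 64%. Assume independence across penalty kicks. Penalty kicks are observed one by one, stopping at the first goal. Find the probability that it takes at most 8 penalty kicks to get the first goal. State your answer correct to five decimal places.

Y = number of penalty kicks to the first success; geometric, p = 0.64.
P(Y ≤ 8) = 1 − (1−p)^8 = 1 − 0.0002821 = 0.9997179

0.99972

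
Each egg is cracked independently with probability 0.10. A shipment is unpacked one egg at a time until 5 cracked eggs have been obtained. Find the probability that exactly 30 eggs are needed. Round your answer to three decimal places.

0.017

Y = trial on which the fifth success occurs; negative binomial, r=5, p=0.10.
P(Y=30) = C(29,4) · p^5 · (1−p)^25
= 23751 · 1e-05 · 0.07179 = 0.01705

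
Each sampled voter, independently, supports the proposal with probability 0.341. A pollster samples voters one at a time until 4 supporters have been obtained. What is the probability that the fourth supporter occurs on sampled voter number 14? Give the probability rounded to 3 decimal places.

0.060

Y = trial on which the fourth success occurs; negative binomial, r=4, p=0.341.
P(Y=14) = C(13,3) · p^4 · (1−p)^10
= 286 · 0.013521 · 0.015447 = 0.05974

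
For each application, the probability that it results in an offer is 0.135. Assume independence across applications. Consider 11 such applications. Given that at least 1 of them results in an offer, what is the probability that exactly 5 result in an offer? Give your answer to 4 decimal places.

0.0109

X ~ Binomial(11, 0.135). Want P(X=5 | X≥1) = P(X=5) / P(X≥1).
P(X=5) = C(11,5)·0.135^5·0.865^6 = 0.008678
P(X≥1) = 1 − 0.202851 = 0.797149
Ratio = 0.008678 / 0.797149 = 0.010886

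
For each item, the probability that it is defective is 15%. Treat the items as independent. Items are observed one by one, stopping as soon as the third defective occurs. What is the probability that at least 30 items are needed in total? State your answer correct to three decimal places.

Needing more than 29 items ⇔ fewer than 3 successes in the first 29. With X ~ Binomial(29, 0.15), P(Y > 29) = P(X ≤ 2).
  k=0: C(29,0)·0.15^0·0.85^29 = 0.00898
  k=1: C(29,1)·0.15^1·0.85^28 = 0.04594
  k=2: C(29,2)·0.15^2·0.85^27 = 0.11351
P(X ≤ 2) = 0.16843

0.168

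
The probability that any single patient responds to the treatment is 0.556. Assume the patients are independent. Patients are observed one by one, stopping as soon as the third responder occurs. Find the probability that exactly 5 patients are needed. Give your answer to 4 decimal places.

0.2033

Y = trial on which the third success occurs; negative binomial, r=3, p=0.556.
P(Y=5) = C(4,2) · p^3 · (1−p)^2
= 6 · 0.17188 · 0.19714 = 0.203302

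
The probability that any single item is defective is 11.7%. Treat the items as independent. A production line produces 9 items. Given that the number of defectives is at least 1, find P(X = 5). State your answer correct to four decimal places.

0.0025

X ~ Binomial(9, 0.117). Want P(X=5 | X≥1) = P(X=5) / P(X≥1).
P(X=5) = C(9,5)·0.117^5·0.883^4 = 0.001679
P(X≥1) = 1 − 0.326322 = 0.673678
Ratio = 0.001679 / 0.673678 = 0.002493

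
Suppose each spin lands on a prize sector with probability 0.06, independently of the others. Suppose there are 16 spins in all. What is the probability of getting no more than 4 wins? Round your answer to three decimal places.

X ~ Binomial(16, 0.06); P(X ≤ 4) = Σ C(16,k) p^k (1−p)^(16−k) over k:
  k=0: C(16,0)·0.06^0·0.94^16 = 0.37157
  k=1: C(16,1)·0.06^1·0.94^15 = 0.37948
  k=2: C(16,2)·0.06^2·0.94^14 = 0.18167
  k=3: C(16,3)·0.06^3·0.94^13 = 0.05411
  k=4: C(16,4)·0.06^4·0.94^12 = 0.01123
Total = 0.99806

0.998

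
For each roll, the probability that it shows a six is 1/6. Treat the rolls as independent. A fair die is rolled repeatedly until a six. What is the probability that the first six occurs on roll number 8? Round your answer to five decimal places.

Geometric (trials to first success), p = 0.166667.
P(Y = 8) = (1−p)^7 · p = 0.27908 · 0.166667 = 0.0465136

0.04651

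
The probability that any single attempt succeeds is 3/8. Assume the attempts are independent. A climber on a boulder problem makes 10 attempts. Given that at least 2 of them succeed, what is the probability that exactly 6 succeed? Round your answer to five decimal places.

0.09517

X ~ Binomial(10, 0.375). Want P(X=6 | X≥2) = P(X=6) / P(X≥2).
P(X=6) = C(10,6)·0.375^6·0.625^4 = 0.0891101
P(X≥2) = 1 − 0.0090949 − 0.0545697 = 0.9363354
Ratio = 0.0891101 / 0.9363354 = 0.0951690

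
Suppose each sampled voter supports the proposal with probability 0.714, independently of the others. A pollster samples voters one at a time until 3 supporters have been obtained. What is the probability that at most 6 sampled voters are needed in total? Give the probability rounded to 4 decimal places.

0.9401

Finishing within 6 sampled voters ⇔ at least 3 successes in the first 6. With X ~ Binomial(6, 0.714), P(Y ≤ 6) = 1 − P(X ≤ 2).
  k=0: C(6,0)·0.714^0·0.286^6 = 0.000547
  k=1: C(6,1)·0.714^1·0.286^5 = 0.008197
  k=2: C(6,2)·0.714^2·0.286^4 = 0.051163
1 − 0.059907 = 0.940093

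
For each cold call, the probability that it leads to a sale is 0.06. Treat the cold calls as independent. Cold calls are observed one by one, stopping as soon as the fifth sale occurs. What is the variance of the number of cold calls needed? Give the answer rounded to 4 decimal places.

1305.5556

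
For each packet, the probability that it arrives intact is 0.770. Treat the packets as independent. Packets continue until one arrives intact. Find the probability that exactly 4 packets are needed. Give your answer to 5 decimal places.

0.00937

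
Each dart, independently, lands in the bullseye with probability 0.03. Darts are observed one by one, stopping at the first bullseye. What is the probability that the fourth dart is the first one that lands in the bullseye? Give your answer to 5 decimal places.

0.02738

Geometric (trials to first success), p = 0.03.
P(Y = 4) = (1−p)^3 · p = 0.91267 · 0.03 = 0.0273802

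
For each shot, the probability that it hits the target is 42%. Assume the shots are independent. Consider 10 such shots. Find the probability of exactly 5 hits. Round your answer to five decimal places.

X ~ Binomial(n=10, p=0.42).
P(X=5) = C(10,5) · p^5 · (1−p)^5
= 252 · 0.013069 · 0.065636 = 0.2161658

0.21617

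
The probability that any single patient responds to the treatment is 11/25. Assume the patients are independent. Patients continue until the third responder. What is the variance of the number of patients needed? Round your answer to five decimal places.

Y = total patients until the third success; negative binomial with r=3, p=0.44.
Var(Y) = r(1−p)/p² = 3·0.56 / 0.44² = 8.6776860

8.67769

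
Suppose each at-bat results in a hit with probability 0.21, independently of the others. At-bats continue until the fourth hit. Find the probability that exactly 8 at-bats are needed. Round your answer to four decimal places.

0.0265

Y = trial on which the fourth success occurs; negative binomial, r=4, p=0.21.
P(Y=8) = C(7,3) · p^4 · (1−p)^4
= 35 · 0.0019448 · 0.3895 = 0.026513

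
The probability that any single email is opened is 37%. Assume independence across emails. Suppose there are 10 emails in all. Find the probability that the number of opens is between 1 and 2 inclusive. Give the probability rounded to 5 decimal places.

X ~ Binomial(10, 0.37); P(1 ≤ X ≤ 2) = Σ C(10,k) p^k (1−p)^(10−k) over k:
  k=1: C(10,1)·0.37^1·0.63^9 = 0.0578451
  k=2: C(10,2)·0.37^2·0.63^8 = 0.1528764
Total = 0.2107215

0.21072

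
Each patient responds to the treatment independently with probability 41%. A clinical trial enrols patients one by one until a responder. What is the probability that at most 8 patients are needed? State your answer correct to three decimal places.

0.985

Y = number of patients to the first success; geometric, p = 0.41.
P(Y ≤ 8) = 1 − (1−p)^8 = 1 − 0.01468 = 0.98532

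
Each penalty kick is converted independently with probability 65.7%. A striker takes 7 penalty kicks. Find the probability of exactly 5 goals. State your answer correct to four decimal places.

0.3024

X ~ Binomial(n=7, p=0.657).
P(X=5) = C(7,5) · p^5 · (1−p)^2
= 21 · 0.12241 · 0.11765 = 0.302437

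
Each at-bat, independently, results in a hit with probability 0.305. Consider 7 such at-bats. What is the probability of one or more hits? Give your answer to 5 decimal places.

P(at least one) = 1 − P(none) = 1 − (1 − 0.305)^7
= 1 − 0.0783238 = 0.9216762

0.92168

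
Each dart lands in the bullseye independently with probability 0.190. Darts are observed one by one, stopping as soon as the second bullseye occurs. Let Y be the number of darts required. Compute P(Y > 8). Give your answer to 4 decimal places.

0.5330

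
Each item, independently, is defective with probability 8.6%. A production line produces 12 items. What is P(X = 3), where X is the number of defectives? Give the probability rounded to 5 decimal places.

0.06229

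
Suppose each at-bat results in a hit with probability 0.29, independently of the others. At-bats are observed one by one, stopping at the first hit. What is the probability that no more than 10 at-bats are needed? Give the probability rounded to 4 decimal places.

0.9674

Y = number of at-bats to the first success; geometric, p = 0.29.
P(Y ≤ 10) = 1 − (1−p)^10 = 1 − 0.032552 = 0.967448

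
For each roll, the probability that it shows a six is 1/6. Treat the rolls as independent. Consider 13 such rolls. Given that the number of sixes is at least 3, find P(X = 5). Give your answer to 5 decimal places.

0.10350

X ~ Binomial(13, 0.166667). Want P(X=5 | X≥3) = P(X=5) / P(X≥3).
P(X=5) = C(13,5)·0.166667^5·0.833333^8 = 0.0384922
P(X≥3) = 1 − 0.0934639 − 0.2430061 − 0.2916073 = 0.3719227
Ratio = 0.0384922 / 0.3719227 = 0.1034951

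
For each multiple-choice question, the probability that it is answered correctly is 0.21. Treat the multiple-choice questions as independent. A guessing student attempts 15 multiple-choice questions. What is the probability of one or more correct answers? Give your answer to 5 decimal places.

P(at least one) = 1 − P(none) = 1 − (1 − 0.21)^15
= 1 − 0.0291344 = 0.9708656

0.97087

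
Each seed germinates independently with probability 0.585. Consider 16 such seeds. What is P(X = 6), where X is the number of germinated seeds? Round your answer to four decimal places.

X ~ Binomial(n=16, p=0.585).
P(X=6) = C(16,6) · p^6 · (1−p)^10
= 8008 · 0.040081 · 0.00015152 = 0.048634

0.0486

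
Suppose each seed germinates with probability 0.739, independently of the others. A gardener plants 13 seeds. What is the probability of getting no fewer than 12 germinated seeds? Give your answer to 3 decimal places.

0.110

X ~ Binomial(13, 0.739); P(X ≥ 12) = Σ C(13,k) p^k (1−p)^(13−k) over k:
  k=12: C(13,12)·0.739^12·0.261^1 = 0.09002
  k=13: C(13,13)·0.739^13·0.261^0 = 0.01961
Total = 0.10962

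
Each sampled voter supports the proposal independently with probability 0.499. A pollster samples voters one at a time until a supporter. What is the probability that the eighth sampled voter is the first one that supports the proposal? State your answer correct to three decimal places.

Geometric (trials to first success), p = 0.499.
P(Y = 8) = (1−p)^7 · p = 0.0079225 · 0.499 = 0.00395

0.004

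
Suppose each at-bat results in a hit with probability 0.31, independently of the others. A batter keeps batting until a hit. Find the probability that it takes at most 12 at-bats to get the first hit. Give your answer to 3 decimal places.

0.988

Y = number of at-bats to the first success; geometric, p = 0.31.
P(Y ≤ 12) = 1 − (1−p)^12 = 1 − 0.01165 = 0.98835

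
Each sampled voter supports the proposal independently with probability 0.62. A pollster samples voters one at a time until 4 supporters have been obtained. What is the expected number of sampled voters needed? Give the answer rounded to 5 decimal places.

6.45161

Y = total sampled voters until the fourth success; negative binomial with r=4, p=0.62.
E[Y] = r / p = 4 / 0.62 = 6.4516129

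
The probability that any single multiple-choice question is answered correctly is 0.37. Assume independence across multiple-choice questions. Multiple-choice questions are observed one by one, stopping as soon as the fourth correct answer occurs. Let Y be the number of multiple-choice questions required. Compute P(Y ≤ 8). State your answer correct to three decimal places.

0.337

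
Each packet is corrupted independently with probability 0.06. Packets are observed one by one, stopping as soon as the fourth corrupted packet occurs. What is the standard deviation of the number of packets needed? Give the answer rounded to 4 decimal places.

32.3179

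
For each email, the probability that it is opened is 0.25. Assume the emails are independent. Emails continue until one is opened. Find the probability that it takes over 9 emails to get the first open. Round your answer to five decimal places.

0.07508

Y = number of emails to the first success; geometric, p = 0.25.
P(Y > 9) = P(first 9 all fail) = (1−p)^9 = 0.0750847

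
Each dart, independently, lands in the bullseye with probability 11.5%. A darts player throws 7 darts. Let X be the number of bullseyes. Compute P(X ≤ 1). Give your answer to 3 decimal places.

0.812

X ~ Binomial(7, 0.115); P(X ≤ 1) = Σ C(7,k) p^k (1−p)^(7−k) over k:
  k=0: C(7,0)·0.115^0·0.885^7 = 0.42521
  k=1: C(7,1)·0.115^1·0.885^6 = 0.38677
Total = 0.81198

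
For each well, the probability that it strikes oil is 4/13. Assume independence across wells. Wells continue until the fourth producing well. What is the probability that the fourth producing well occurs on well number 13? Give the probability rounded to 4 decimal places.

Y = trial on which the fourth success occurs; negative binomial, r=4, p=0.307692.
P(Y=13) = C(12,3) · p^4 · (1−p)^9
= 220 · 0.0089633 · 0.036534 = 0.072041

0.0720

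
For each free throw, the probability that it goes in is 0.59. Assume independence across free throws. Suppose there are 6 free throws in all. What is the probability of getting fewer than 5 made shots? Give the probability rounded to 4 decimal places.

X ~ Binomial(6, 0.59); P(X ≤ 4) = Σ C(6,k) p^k (1−p)^(6−k) over k:
  k=0: C(6,0)·0.59^0·0.41^6 = 0.004750
  k=1: C(6,1)·0.59^1·0.41^5 = 0.041013
  k=2: C(6,2)·0.59^2·0.41^4 = 0.147547
  k=3: C(6,3)·0.59^3·0.41^3 = 0.283099
  k=4: C(6,4)·0.59^4·0.41^2 = 0.305539
Total = 0.781948

0.7819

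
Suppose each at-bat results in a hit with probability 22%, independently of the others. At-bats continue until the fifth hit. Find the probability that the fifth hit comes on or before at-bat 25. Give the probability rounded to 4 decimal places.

Finishing within 25 at-bats ⇔ at least 5 successes in the first 25. With X ~ Binomial(25, 0.22), P(Y ≤ 25) = 1 − P(X ≤ 4).
  k=0: C(25,0)·0.22^0·0.78^25 = 0.002006
  k=1: C(25,1)·0.22^1·0.78^24 = 0.014146
  k=2: C(25,2)·0.22^2·0.78^23 = 0.047879
  k=3: C(25,3)·0.22^3·0.78^22 = 0.103533
  k=4: C(25,4)·0.22^4·0.78^21 = 0.160608
1 − 0.328172 = 0.671828

0.6718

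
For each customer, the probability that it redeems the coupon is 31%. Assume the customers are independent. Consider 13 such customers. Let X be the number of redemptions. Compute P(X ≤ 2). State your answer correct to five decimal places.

X ~ Binomial(13, 0.31); P(X ≤ 2) = Σ C(13,k) p^k (1−p)^(13−k) over k:
  k=0: C(13,0)·0.31^0·0.69^13 = 0.0080360
  k=1: C(13,1)·0.31^1·0.69^12 = 0.0469347
  k=2: C(13,2)·0.31^2·0.69^11 = 0.1265197
Total = 0.1814903

0.18149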